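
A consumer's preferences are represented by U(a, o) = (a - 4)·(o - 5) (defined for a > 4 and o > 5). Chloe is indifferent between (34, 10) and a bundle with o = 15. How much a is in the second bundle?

U(34, 10) = 150.
Set U(a, 15) = 150 and solve.
With o = 15: (15 − 5) = 10, so (a − 4) = 150/10 = 15.
So a = 4 + 15 = 19.
Check: U(19, 15) = 150.

a = 19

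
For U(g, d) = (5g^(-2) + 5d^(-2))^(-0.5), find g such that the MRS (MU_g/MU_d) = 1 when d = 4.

For CES with ρ = -2, MRS = (d/g)^3.
Setting (4/g)^3 = 1 gives 4/g = 1 and g = 4.

g = 4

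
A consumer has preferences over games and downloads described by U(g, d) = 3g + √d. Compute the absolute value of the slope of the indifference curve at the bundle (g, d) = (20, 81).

MRS = 54

MU_g = 3, MU_d = 1/(2√d).
MRS = 3 ÷ (1/(2√d)).
At (20, 81): MRS = 54.
So at (20, 81) the consumer would give up 54 units of d for one more unit of g.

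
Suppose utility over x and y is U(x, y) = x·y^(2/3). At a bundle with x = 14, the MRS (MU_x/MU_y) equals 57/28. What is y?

MU_x = y^(2/3) and MU_y = 2/3·x·y^(-1/3).
MRS = MU_x/MU_y = (1.5)·y/x.
Substitute x = 14: MRS = y/(28/3). Setting y/(28/3) = 57/28 gives y = (57/28)·(28/3) = 19.

y = 19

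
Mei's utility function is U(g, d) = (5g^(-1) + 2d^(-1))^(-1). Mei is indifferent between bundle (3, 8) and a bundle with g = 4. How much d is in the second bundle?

d = 3

U depends on (g, d) only through S = 5g^(-1) + 2d^(-1), so equal utility means equal S. At (3, 8): S = 23/12.
With g = 4: 5·4^(-1) = 1.25, so 2d^(-1) = 23/12 − 1.25 = 2/3, i.e. d^(-1) = 1/3.
Hence d = 1/(1/3) = 3.
Check: U(4, 3) = 0.5217.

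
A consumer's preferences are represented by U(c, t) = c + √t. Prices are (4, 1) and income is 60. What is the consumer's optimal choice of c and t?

c* = 14, t* = 4

MU_c = 1, MU_t = 1/(2√t).
MRS = 1 ÷ (1/(2√t)).
Tangency: set MRS = p_c/p_t = 4/1 = 4.
MRS depends only on t: 2·√t = 4 ⇒ √t = 4/2 = 2 ⇒ t* = 4.
From the budget, 4·c = 60 − 1·4 = 56, so c* = 14.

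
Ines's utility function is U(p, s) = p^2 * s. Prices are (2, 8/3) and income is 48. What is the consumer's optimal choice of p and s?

p* = 16, s* = 6

MU_p = 2·p·s and MU_s = p^2.
MRS = MU_p/MU_s = (2/1)·s/p.
Tangency: set MRS = p_p/p_s = 2/(8/3) = 0.75.
So (2/1)·s/p = 0.75, i.e. s = 0.375·p.
Substitute into the budget 2·p + (8/3)·s = 48: 3·p = 48, so p* = 16.
Then s* = 0.375·16 = 6.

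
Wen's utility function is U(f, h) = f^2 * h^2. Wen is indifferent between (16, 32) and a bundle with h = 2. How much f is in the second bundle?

f = 256

U(16, 32) = 262144.
Set U(f, 2) = 262144 and solve.
With h = 2: 2^2 = 4, so f^2 = 262144/4 = 65536; taking the square root, f = 256.
Check: U(256, 2) = 262144.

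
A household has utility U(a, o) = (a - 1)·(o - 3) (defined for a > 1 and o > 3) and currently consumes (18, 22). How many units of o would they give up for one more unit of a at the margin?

MRS = 19/17

MU_a = (o−3), MU_o = (a−1).
MRS = (o−3)/(a−1).
At (18, 22): MRS = 19/17.
So at (18, 22) the consumer would give up 19/17 units of o for one more unit of a.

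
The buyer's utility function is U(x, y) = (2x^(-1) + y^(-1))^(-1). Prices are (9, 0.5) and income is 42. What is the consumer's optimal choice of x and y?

x* = 4, y* = 12

For CES with ρ = -1, MRS = (2/1)·(y/x)^2.
Tangency: set MRS = p_x/p_y = 9/0.5 = 18.
So (y/x)^2 = 9; taking the square root, y/x = 3, i.e. y = 3·x.
Substitute into the budget 9·x + 0.5·y = 42: 10.5·x = 42, so x* = 4 and y* = 3·4 = 12.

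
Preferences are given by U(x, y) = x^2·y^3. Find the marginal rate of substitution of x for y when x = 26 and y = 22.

MRS = 22/39

MU_x = 2·x·y^3 and MU_y = 3·x^2·y^2.
MRS = MU_x/MU_y = (2/3)·y/x.
At (26, 22): MRS = 22/39.
That is, one extra unit of x is worth 22/39 units of y at the margin.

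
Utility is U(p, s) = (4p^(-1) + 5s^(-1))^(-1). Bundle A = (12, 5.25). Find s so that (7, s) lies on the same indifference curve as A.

U depends on (p, s) only through S = 4p^(-1) + 5s^(-1), so equal utility means equal S. At (12, 5.25): S = 9/7.
With p = 7: 4·7^(-1) = 4/7, so 5s^(-1) = 9/7 − 4/7 = 5/7, i.e. s^(-1) = 1/7.
Hence s = 1/(1/7) = 7.
Check: U(7, 7) = 0.7778.

s = 7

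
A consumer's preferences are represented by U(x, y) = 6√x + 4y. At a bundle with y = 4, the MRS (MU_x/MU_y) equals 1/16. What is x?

x = 144

MU_x = 6/(2√x), MU_y = 4.
MRS = 6/(2√x) ÷ 4.
MRS depends only on x: 0.75/√x = 1/16 ⇒ √x = 0.75/(1/16) = 12 ⇒ x = 144.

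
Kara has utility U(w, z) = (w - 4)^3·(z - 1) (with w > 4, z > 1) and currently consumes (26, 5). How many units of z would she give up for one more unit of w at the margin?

MU_w = 3·(w−4)^2·(z−1), MU_z = (w−4)^3.
MRS = (3/1)·(z−1)/(w−4).
At (26, 5): MRS = 6/11.
So at (26, 5) the consumer would give up 6/11 units of z for one more unit of w.

MRS = 6/11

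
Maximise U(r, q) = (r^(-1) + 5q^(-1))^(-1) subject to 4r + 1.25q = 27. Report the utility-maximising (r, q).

For CES with ρ = -1, MRS = (1/5)·(q/r)^2.
Tangency: set MRS = p_r/p_q = 4/1.25 = 3.2.
So (q/r)^2 = 16; taking the square root, q/r = 4, i.e. q = 4·r.
Substitute into the budget 4·r + 1.25·q = 27: 9·r = 27, so r* = 3 and q* = 4·3 = 12.

r* = 3, q* = 12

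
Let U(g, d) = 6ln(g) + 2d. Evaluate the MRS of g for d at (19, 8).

MU_g = 6/g, MU_d = 2.
MRS = 6/g ÷ 2.
At (19, 8): MRS = 3/19.
So at (19, 8) the consumer would give up 3/19 units of d for one more unit of g.

MRS = 3/19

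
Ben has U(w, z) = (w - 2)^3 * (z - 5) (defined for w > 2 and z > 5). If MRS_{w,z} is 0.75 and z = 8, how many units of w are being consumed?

w = 14

MU_w = 3·(w−2)^2·(z−5), MU_z = (w−2)^3.
MRS = (3/1)·(z−5)/(w−2).
Substitute z = 8: MRS = 9/(w − 2). Setting this equal to 0.75 gives w − 2 = 9/0.75 = 12, so w = 14.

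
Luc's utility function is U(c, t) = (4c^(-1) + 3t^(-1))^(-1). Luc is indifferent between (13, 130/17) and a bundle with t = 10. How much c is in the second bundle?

c = 10

U depends on (c, t) only through S = 4c^(-1) + 3t^(-1), so equal utility means equal S. At (13, 130/17): S = 0.7.
With t = 10: 3·10^(-1) = 0.3, so 4c^(-1) = 0.7 − 0.3 = 0.4, i.e. c^(-1) = 0.1.
Hence c = 1/0.1 = 10.
Check: U(10, 10) = 1.4286.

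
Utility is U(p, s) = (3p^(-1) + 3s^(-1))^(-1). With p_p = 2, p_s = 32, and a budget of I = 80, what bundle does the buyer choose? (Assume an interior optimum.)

p* = 8, s* = 2

For CES with ρ = -1, MRS = (s/p)^2.
Tangency: set MRS = p_p/p_s = 2/32 = 1/16.
So (s/p)^2 = 1/16; taking the square root, s/p = 0.25, i.e. s = 0.25·p.
Substitute into the budget 2·p + 32·s = 80: 10·p = 80, so p* = 8 and s* = 0.25·8 = 2.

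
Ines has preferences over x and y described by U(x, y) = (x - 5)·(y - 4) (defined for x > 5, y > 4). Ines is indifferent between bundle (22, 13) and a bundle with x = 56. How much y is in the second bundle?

y = 7

U(22, 13) = 153.
Set U(56, y) = 153 and solve.
With x = 56: (56 − 5) = 51, so (y − 4) = 153/51 = 3.
So y = 4 + 3 = 7.
Check: U(56, 7) = 153.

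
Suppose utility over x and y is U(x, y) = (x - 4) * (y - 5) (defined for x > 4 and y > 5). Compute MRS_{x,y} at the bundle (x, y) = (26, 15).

MRS = 5/11

MU_x = (y−5), MU_y = (x−4).
MRS = (y−5)/(x−4).
At (26, 15): MRS = 5/11.
So at (26, 15) the consumer would give up 5/11 units of y for one more unit of x.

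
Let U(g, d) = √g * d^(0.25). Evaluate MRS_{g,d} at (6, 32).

MU_g = 0.5·g^(-0.5)·d^(0.25) and MU_d = 0.25·√g·d^(-0.75).
MRS = MU_g/MU_d = (2)·d/g.
At (6, 32): MRS = 32/3.
So at (6, 32) the consumer would give up 32/3 units of d for one more unit of g.

MRS = 32/3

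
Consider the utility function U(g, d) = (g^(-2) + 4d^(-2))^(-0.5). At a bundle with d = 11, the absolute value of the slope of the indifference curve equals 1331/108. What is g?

g = 3

For CES with ρ = -2, MRS = (1/4)·(d/g)^3.
Setting (1/4)·(11/g)^3 = 1331/108 gives (11/g)^3 = 1331/27, so 11/g = 11/3 and g = 3.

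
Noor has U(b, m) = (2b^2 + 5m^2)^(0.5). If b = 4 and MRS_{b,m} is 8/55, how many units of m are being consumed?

m = 11

For CES with ρ = 2, MRS = (2/5)·(m/b)^(-1).
Setting (2/5)·(m/4)^(-1) = 8/55 gives (m/4)^(-1) = 4/11, so m/4 = 2.75 and m = 11.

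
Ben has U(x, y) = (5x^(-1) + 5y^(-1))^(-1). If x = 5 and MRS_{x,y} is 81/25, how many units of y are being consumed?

For CES with ρ = -1, MRS = (y/x)^2.
Setting (y/5)^2 = 81/25 gives y/5 = 1.8 and y = 9.

y = 9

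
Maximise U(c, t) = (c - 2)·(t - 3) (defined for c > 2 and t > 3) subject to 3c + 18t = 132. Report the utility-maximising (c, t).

MU_c = (t−3), MU_t = (c−2).
MRS = (t−3)/(c−2).
Tangency: set MRS = p_c/p_t = 3/18 = 1/6.
So (t − 3)/(c − 2) = 1/6, i.e. (t − 3) = (1/6)·(c − 2).
Rewrite the budget in excess-of-subsistence terms: 3·(c − 2) + 18·(t − 3) = 132 − 3·2 − 18·3 = 72.
Substituting, 6·(c − 2) = 72, so c − 2 = 12 and c* = 14.
Then t − 3 = (1/6)·12 = 2, so t* = 5.

c* = 14, t* = 5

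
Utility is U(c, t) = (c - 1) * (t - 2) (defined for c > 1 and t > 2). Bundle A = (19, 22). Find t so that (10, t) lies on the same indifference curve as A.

U(19, 22) = 360.
Set U(10, t) = 360 and solve.
With c = 10: (10 − 1) = 9, so (t − 2) = 360/9 = 40.
So t = 2 + 40 = 42.
Check: U(10, 42) = 360.

t = 42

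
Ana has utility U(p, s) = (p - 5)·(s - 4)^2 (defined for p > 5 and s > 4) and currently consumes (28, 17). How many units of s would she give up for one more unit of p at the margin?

MU_p = (s−4)^2, MU_s = 2·(p−5)·(s−4).
MRS = (1/2)·(s−4)/(p−5).
At (28, 17): MRS = 13/46.
So at (28, 17) the consumer would give up 13/46 units of s for one more unit of p.

MRS = 13/46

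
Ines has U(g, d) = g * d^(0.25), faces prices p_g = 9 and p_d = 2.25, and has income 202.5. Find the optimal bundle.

MU_g = d^(0.25) and MU_d = 0.25·g·d^(-0.75).
MRS = MU_g/MU_d = (4)·d/g.
Tangency: set MRS = p_g/p_d = 9/2.25 = 4.
So (4)·d/g = 4, i.e. d = g.
Substitute into the budget 9·g + 2.25·d = 202.5: 11.25·g = 202.5, so g* = 18.
Then d* = 18.

g* = 18, d* = 18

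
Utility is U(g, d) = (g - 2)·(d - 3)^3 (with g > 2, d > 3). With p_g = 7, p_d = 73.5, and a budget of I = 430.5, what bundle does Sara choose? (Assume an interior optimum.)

g* = 9, d* = 5

MU_g = (d−3)^3, MU_d = 3·(g−2)·(d−3)^2.
MRS = (1/3)·(d−3)/(g−2).
Tangency: set MRS = p_g/p_d = 7/73.5 = 2/21.
So (1/3)·(d − 3)/(g − 2) = 2/21, i.e. (d − 3) = (2/7)·(g − 2).
Rewrite the budget in excess-of-subsistence terms: 7·(g − 2) + 73.5·(d − 3) = 430.5 − 7·2 − 73.5·3 = 196.
Substituting, 28·(g − 2) = 196, so g − 2 = 7 and g* = 9.
Then d − 3 = (2/7)·7 = 2, so d* = 5.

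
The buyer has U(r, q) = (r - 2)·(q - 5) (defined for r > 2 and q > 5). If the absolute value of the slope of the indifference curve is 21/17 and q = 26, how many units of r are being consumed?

MU_r = (q−5), MU_q = (r−2).
MRS = (q−5)/(r−2).
Substitute q = 26: MRS = 21/(r − 2). Setting this equal to 21/17 gives r − 2 = 21/(21/17) = 17, so r = 19.

r = 19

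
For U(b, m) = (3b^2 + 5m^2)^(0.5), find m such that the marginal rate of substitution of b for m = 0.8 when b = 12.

For CES with ρ = 2, MRS = (3/5)·(m/b)^(-1).
Setting (3/5)·(m/12)^(-1) = 0.8 gives (m/12)^(-1) = 4/3, so m/12 = 0.75 and m = 9.

m = 9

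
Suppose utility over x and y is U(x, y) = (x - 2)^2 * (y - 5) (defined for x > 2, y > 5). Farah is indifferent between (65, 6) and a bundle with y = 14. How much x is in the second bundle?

U(65, 6) = 3969.
Set U(x, 14) = 3969 and solve.
With y = 14: (14 − 5) = 9, so (x − 2)^2 = 3969/9 = 441.
Taking the square root (with x > 2): x − 2 = 21, so x = 23.
Check: U(23, 14) = 3969.

x = 23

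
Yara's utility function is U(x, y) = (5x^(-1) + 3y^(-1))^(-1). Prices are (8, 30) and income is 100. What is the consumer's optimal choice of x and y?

For CES with ρ = -1, MRS = (5/3)·(y/x)^2.
Tangency: set MRS = p_x/p_y = 8/30 = 4/15.
So (y/x)^2 = 4/25; taking the square root, y/x = 0.4, i.e. y = 0.4·x.
Substitute into the budget 8·x + 30·y = 100: 20·x = 100, so x* = 5 and y* = 0.4·5 = 2.

x* = 5, y* = 2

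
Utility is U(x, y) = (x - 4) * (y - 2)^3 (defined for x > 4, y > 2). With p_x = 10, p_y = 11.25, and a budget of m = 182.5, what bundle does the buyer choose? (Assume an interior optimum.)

MU_x = (y−2)^3, MU_y = 3·(x−4)·(y−2)^2.
MRS = (1/3)·(y−2)/(x−4).
Tangency: set MRS = p_x/p_y = 10/11.25 = 8/9.
So (1/3)·(y − 2)/(x − 4) = 8/9, i.e. (y − 2) = (8/3)·(x − 4).
Rewrite the budget in excess-of-subsistence terms: 10·(x − 4) + 11.25·(y − 2) = 182.5 − 10·4 − 11.25·2 = 120.
Substituting, 40·(x − 4) = 120, so x − 4 = 3 and x* = 7.
Then y − 2 = (8/3)·3 = 8, so y* = 10.

x* = 7, y* = 10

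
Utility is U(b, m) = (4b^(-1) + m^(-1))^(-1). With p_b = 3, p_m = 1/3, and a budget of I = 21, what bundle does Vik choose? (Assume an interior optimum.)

For CES with ρ = -1, MRS = (4/1)·(m/b)^2.
Tangency: set MRS = p_b/p_m = 3/(1/3) = 9.
So (m/b)^2 = 2.25; taking the square root, m/b = 1.5, i.e. m = 1.5·b.
Substitute into the budget 3·b + (1/3)·m = 21: 3.5·b = 21, so b* = 6 and m* = 1.5·6 = 9.

b* = 6, m* = 9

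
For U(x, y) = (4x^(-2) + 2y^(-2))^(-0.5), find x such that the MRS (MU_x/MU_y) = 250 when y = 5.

x = 1

For CES with ρ = -2, MRS = (4/2)·(y/x)^3.
Setting (4/2)·(5/x)^3 = 250 gives (5/x)^3 = 125, so 5/x = 5 and x = 1.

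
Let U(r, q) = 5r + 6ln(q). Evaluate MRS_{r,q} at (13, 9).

MRS = 7.5

MU_r = 5, MU_q = 6/q.
MRS = 5 ÷ (6/q).
At (13, 9): MRS = 7.5.
That is, one extra unit of r is worth 7.5 units of q at the margin.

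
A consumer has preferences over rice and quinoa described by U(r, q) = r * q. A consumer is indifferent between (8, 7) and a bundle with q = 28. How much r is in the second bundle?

U(8, 7) = 56.
Set U(r, 28) = 56 and solve.
With q = 28: r = 56/28 = 2.
Check: U(2, 28) = 56.

r = 2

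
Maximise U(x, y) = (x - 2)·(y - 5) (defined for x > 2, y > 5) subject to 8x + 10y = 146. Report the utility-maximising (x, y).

MU_x = (y−5), MU_y = (x−2).
MRS = (y−5)/(x−2).
Tangency: set MRS = p_x/p_y = 8/10 = 0.8.
So (y − 5)/(x − 2) = 0.8, i.e. (y − 5) = 0.8·(x − 2).
Rewrite the budget in excess-of-subsistence terms: 8·(x − 2) + 10·(y − 5) = 146 − 8·2 − 10·5 = 80.
Substituting, 16·(x − 2) = 80, so x − 2 = 5 and x* = 7.
Then y − 5 = 0.8·5 = 4, so y* = 9.

x* = 7, y* = 9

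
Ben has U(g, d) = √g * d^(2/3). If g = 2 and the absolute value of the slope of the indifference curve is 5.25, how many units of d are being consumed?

d = 14

MU_g = 0.5·g^(-0.5)·d^(2/3) and MU_d = 2/3·√g·d^(-1/3).
MRS = MU_g/MU_d = (0.75)·d/g.
Substitute g = 2: MRS = d/(8/3). Setting d/(8/3) = 5.25 gives d = 5.25·(8/3) = 14.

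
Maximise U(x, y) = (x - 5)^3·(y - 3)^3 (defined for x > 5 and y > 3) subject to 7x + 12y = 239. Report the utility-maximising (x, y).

x* = 17, y* = 10

MU_x = 3·(x−5)^2·(y−3)^3, MU_y = 3·(x−5)^3·(y−3)^2.
MRS = (y−3)/(x−5).
Tangency: set MRS = p_x/p_y = 7/12.
So (y − 3)/(x − 5) = 7/12, i.e. (y − 3) = (7/12)·(x − 5).
Rewrite the budget in excess-of-subsistence terms: 7·(x − 5) + 12·(y − 3) = 239 − 7·5 − 12·3 = 168.
Substituting, 14·(x − 5) = 168, so x − 5 = 12 and x* = 17.
Then y − 3 = (7/12)·12 = 7, so y* = 10.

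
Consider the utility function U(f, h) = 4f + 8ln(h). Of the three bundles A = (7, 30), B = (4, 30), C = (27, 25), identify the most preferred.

Evaluate utility at each bundle:
U(A) = 55.210.
U(B) = 43.210.
U(C) = 133.751.
Highest utility is C, so C ≻ A ≻ B.

Bundle C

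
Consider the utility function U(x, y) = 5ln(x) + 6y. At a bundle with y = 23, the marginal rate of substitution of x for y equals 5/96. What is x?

MU_x = 5/x, MU_y = 6.
MRS = 5/x ÷ 6.
MRS depends only on x: (5/6)/x = 5/96 ⇒ x = (5/6)/(5/96) = 16.

x = 16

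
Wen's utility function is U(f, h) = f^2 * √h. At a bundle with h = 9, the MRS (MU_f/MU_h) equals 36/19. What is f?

f = 19

MU_f = 2·f·√h and MU_h = 0.5·f^2·h^(-0.5).
MRS = MU_f/MU_h = (4)·h/f.
Substitute h = 9: MRS = 36/f. Setting 36/f = 36/19 gives f = 36/(36/19) = 19.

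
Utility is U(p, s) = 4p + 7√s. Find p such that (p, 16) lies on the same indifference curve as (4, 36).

p = 7.5

U(4, 36) = 58.
Set U(p, 16) = 58 and solve.
With s = 16: √16 = 4, so 4p = 58 − 7·4 = 30 and p = 7.5.
Check: U(7.5, 16) = 58.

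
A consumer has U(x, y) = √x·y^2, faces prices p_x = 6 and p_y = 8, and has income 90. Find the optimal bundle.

x* = 3, y* = 9

MU_x = 0.5·x^(-0.5)·y^2 and MU_y = 2·√x·y.
MRS = MU_x/MU_y = (0.25)·y/x.
Tangency: set MRS = p_x/p_y = 6/8 = 0.75.
So (0.25)·y/x = 0.75, i.e. y = 3·x.
Substitute into the budget 6·x + 8·y = 90: 30·x = 90, so x* = 3.
Then y* = 3·3 = 9.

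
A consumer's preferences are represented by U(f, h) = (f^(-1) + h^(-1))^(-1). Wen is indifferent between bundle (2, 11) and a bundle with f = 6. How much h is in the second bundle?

h = 33/14

U depends on (f, h) only through S = f^(-1) + h^(-1), so equal utility means equal S. At (2, 11): S = 13/22.
With f = 6: 6^(-1) = 1/6, so h^(-1) = 13/22 − 1/6 = 14/33.
Hence h = 1/(14/33) = 33/14.
Check: U(6, 33/14) = 1.6923.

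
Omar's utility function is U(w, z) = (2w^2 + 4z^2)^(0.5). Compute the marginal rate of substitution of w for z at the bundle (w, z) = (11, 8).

For CES with ρ = 2, MRS = (2/4)·(z/w)^(-1).
At (11, 8): MRS = 11/16.
So at (11, 8) the consumer would give up 11/16 units of z for one more unit of w.

MRS = 11/16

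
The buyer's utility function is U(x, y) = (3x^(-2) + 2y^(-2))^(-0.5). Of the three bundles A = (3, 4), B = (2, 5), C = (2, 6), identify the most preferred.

Evaluate utility at each bundle:
U(A) = 1.477.
U(B) = 1.098.
U(C) = 1.114.
Highest utility is A, so A ≻ C ≻ B.

Bundle A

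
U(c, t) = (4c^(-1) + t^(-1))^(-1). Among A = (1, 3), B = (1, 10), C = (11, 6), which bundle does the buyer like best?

Bundle C

Evaluate utility at each bundle:
U(A) = 0.231.
U(B) = 0.244.
U(C) = 1.886.
Highest utility is C, so C ≻ B ≻ A.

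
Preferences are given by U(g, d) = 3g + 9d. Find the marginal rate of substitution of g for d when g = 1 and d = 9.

MRS = 1/3

MU_g = 3, MU_d = 9, so MRS = 3/9 = 1/3 at every bundle.
At (1, 9): MRS = 1/3.
The indifference curve has slope −1/3 at this bundle.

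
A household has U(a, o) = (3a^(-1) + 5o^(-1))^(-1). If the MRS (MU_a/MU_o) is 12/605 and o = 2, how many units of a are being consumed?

a = 11

For CES with ρ = -1, MRS = (3/5)·(o/a)^2.
Setting (3/5)·(2/a)^2 = 12/605 gives (2/a)^2 = 4/121, so 2/a = 2/11 and a = 11.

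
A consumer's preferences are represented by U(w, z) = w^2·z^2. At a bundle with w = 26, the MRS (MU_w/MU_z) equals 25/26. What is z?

z = 25

MU_w = 2·w·z^2 and MU_z = 2·w^2·z.
MRS = MU_w/MU_z = z/w.
Substitute w = 26: MRS = z/26. Setting z/26 = 25/26 gives z = (25/26)·26 = 25.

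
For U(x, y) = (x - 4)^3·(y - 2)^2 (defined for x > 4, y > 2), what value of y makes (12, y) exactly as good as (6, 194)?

y = 26

U(6, 194) = 294912.
Set U(12, y) = 294912 and solve.
With x = 12: (12 − 4)^3 = 512, so (y − 2)^2 = 294912/512 = 576.
Taking the square root (with y > 2): y − 2 = 24, so y = 26.
Check: U(12, 26) = 294912.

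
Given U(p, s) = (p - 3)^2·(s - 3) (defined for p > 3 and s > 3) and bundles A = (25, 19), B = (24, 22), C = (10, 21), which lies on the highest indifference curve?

Evaluate utility at each bundle:
U(A) = 7744.
U(B) = 8379.
U(C) = 882.
Highest utility is B, so B ≻ A ≻ C.

Bundle B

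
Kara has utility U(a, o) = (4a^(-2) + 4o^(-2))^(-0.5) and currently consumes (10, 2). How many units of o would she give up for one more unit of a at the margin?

For CES with ρ = -2, MRS = (o/a)^3.
At (10, 2): MRS = 1/125.
So at (10, 2) the consumer would give up 1/125 units of o for one more unit of a.

MRS = 1/125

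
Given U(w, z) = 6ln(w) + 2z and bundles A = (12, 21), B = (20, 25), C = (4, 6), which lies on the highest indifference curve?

Evaluate utility at each bundle:
U(A) = 56.909.
U(B) = 67.974.
U(C) = 20.318.
Highest utility is B, so B ≻ A ≻ C.

Bundle B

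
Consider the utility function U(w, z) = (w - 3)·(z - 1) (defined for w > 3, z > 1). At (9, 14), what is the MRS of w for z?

MU_w = (z−1), MU_z = (w−3).
MRS = (z−1)/(w−3).
At (9, 14): MRS = 13/6.
The indifference curve has slope −13/6 at this bundle.

MRS = 13/6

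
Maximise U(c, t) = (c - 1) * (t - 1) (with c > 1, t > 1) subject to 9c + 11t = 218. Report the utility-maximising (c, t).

MU_c = (t−1), MU_t = (c−1).
MRS = (t−1)/(c−1).
Tangency: set MRS = p_c/p_t = 9/11.
So (t − 1)/(c − 1) = 9/11, i.e. (t − 1) = (9/11)·(c − 1).
Rewrite the budget in excess-of-subsistence terms: 9·(c − 1) + 11·(t − 1) = 218 − 9·1 − 11·1 = 198.
Substituting, 18·(c − 1) = 198, so c − 1 = 11 and c* = 12.
Then t − 1 = (9/11)·11 = 9, so t* = 10.

c* = 12, t* = 10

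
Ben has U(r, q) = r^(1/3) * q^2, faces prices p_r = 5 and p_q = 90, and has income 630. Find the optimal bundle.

MU_r = 1/3·r^(-2/3)·q^2 and MU_q = 2·r^(1/3)·q.
MRS = MU_r/MU_q = (1/6)·q/r.
Tangency: set MRS = p_r/p_q = 5/90 = 1/18.
So (1/6)·q/r = 1/18, i.e. q = (1/3)·r.
Substitute into the budget 5·r + 90·q = 630: 35·r = 630, so r* = 18.
Then q* = (1/3)·18 = 6.

r* = 18, q* = 6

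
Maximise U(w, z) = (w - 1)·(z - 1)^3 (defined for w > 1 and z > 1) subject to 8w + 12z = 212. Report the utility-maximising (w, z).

MU_w = (z−1)^3, MU_z = 3·(w−1)·(z−1)^2.
MRS = (1/3)·(z−1)/(w−1).
Tangency: set MRS = p_w/p_z = 8/12 = 2/3.
So (1/3)·(z − 1)/(w − 1) = 2/3, i.e. (z − 1) = 2·(w − 1).
Rewrite the budget in excess-of-subsistence terms: 8·(w − 1) + 12·(z − 1) = 212 − 8·1 − 12·1 = 192.
Substituting, 32·(w − 1) = 192, so w − 1 = 6 and w* = 7.
Then z − 1 = 2·6 = 12, so z* = 13.

w* = 7, z* = 13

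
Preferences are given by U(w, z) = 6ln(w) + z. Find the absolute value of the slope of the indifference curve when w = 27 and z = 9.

MRS = 2/9

MU_w = 6/w, MU_z = 1.
MRS = 6/w ÷ 1.
At (27, 9): MRS = 2/9.
That is, one extra unit of w is worth 2/9 units of z at the margin.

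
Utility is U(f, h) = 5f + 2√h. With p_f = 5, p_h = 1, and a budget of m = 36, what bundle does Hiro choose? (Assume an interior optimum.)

f* = 7, h* = 1

MU_f = 5, MU_h = 2/(2√h).
MRS = 5 ÷ (2/(2√h)).
Tangency: set MRS = p_f/p_h = 5/1 = 5.
MRS depends only on h: 5·√h = 5 ⇒ √h = 5/5 = 1 ⇒ h* = 1.
From the budget, 5·f = 36 − 1·1 = 35, so f* = 7.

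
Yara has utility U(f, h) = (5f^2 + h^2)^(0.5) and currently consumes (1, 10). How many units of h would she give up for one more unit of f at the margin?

MRS = 0.5

For CES with ρ = 2, MRS = (5/1)·(h/f)^(-1).
At (1, 10): MRS = 0.5.
That is, one extra unit of f is worth 0.5 units of h at the margin.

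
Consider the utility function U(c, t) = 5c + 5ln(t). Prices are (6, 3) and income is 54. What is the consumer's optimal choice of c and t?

c* = 8, t* = 2

MU_c = 5, MU_t = 5/t.
MRS = 5 ÷ (5/t).
Tangency: set MRS = p_c/p_t = 6/3 = 2.
MRS depends only on t: t = 2 ⇒ t* = 2.
From the budget, 6·c = 54 − 3·2 = 48, so c* = 8.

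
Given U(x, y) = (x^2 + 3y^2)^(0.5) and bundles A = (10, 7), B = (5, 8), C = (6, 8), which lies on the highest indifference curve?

Bundle A

Evaluate utility at each bundle:
U(A) = 15.716.
U(B) = 14.731.
U(C) = 15.100.
Highest utility is A, so A ≻ C ≻ B.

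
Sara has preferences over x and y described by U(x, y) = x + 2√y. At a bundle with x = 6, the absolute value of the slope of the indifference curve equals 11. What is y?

MU_x = 1, MU_y = 2/(2√y).
MRS = 1 ÷ (2/(2√y)).
MRS depends only on y: √y = 11 ⇒ √y = 11 ⇒ y = 121.

y = 121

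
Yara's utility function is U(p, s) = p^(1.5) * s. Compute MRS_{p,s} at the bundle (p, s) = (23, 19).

MU_p = 1.5·√p·s and MU_s = p^(1.5).
MRS = MU_p/MU_s = (1.5)·s/p.
At (23, 19): MRS = 57/46.
The indifference curve has slope −57/46 at this bundle.

MRS = 57/46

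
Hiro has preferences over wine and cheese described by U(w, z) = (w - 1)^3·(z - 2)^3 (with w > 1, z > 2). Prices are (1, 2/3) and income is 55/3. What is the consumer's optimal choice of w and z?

w* = 9, z* = 14

MU_w = 3·(w−1)^2·(z−2)^3, MU_z = 3·(w−1)^3·(z−2)^2.
MRS = (z−2)/(w−1).
Tangency: set MRS = p_w/p_z = 1/(2/3) = 1.5.
So (z − 2)/(w − 1) = 1.5, i.e. (z − 2) = 1.5·(w − 1).
Rewrite the budget in excess-of-subsistence terms: 1·(w − 1) + (2/3)·(z − 2) = 55/3 − 1·1 − (2/3)·2 = 16.
Substituting, 2·(w − 1) = 16, so w − 1 = 8 and w* = 9.
Then z − 2 = 1.5·8 = 12, so z* = 14.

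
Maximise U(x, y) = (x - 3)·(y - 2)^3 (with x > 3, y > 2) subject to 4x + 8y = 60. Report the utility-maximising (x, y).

MU_x = (y−2)^3, MU_y = 3·(x−3)·(y−2)^2.
MRS = (1/3)·(y−2)/(x−3).
Tangency: set MRS = p_x/p_y = 4/8 = 0.5.
So (1/3)·(y − 2)/(x − 3) = 0.5, i.e. (y − 2) = 1.5·(x − 3).
Rewrite the budget in excess-of-subsistence terms: 4·(x − 3) + 8·(y − 2) = 60 − 4·3 − 8·2 = 32.
Substituting, 16·(x − 3) = 32, so x − 3 = 2 and x* = 5.
Then y − 2 = 1.5·2 = 3, so y* = 5.

x* = 5, y* = 5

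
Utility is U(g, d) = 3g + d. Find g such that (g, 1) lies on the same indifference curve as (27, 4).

g = 28

U(27, 4) = 85.
Set U(g, 1) = 85 and solve.
3g + 1 = 85 ⇒ 3g = 84 ⇒ g = 28.
Check: U(28, 1) = 85.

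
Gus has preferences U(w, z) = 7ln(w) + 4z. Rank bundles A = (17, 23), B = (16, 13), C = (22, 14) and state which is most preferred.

Evaluate utility at each bundle:
U(A) = 111.832.
U(B) = 71.408.
U(C) = 77.637.
Highest utility is A, so A ≻ C ≻ B.

Bundle A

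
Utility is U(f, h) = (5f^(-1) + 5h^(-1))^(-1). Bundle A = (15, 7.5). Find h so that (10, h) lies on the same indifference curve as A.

U depends on (f, h) only through S = 5f^(-1) + 5h^(-1), so equal utility means equal S. At (15, 7.5): S = 1.
With f = 10: 5·10^(-1) = 0.5, so 5h^(-1) = 1 − 0.5 = 0.5, i.e. h^(-1) = 0.1.
Hence h = 1/0.1 = 10.
Check: U(10, 10) = 1.

h = 10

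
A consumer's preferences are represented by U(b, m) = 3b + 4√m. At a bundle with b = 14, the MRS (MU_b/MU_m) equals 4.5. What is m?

m = 9

MU_b = 3, MU_m = 4/(2√m).
MRS = 3 ÷ (4/(2√m)).
MRS depends only on m: 1.5·√m = 4.5 ⇒ √m = 4.5/1.5 = 3 ⇒ m = 9.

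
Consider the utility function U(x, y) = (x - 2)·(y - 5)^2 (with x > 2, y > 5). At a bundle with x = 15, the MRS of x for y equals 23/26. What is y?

y = 28

MU_x = (y−5)^2, MU_y = 2·(x−2)·(y−5).
MRS = (1/2)·(y−5)/(x−2).
Substitute x = 15: MRS = (y − 5)/26. Setting this equal to 23/26 gives y − 5 = (23/26)·26 = 23, so y = 28.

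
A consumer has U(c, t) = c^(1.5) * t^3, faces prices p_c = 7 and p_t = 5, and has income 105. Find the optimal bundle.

c* = 5, t* = 14

MU_c = 1.5·√c·t^3 and MU_t = 3·c^(1.5)·t^2.
MRS = MU_c/MU_t = (0.5)·t/c.
Tangency: set MRS = p_c/p_t = 7/5 = 1.4.
So (0.5)·t/c = 1.4, i.e. t = 2.8·c.
Substitute into the budget 7·c + 5·t = 105: 21·c = 105, so c* = 5.
Then t* = 2.8·5 = 14.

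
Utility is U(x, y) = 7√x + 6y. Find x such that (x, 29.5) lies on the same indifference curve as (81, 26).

U(81, 26) = 219.
Set U(x, 29.5) = 219 and solve.
With y = 29.5: 7√x = 219 − 6·29.5 = 42, so √x = 6 and x = 36.
Check: U(36, 29.5) = 219.

x = 36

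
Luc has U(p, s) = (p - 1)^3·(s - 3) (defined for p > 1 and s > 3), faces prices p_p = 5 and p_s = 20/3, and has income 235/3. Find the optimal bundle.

p* = 9, s* = 5

MU_p = 3·(p−1)^2·(s−3), MU_s = (p−1)^3.
MRS = (3/1)·(s−3)/(p−1).
Tangency: set MRS = p_p/p_s = 5/(20/3) = 0.75.
So (3/1)·(s − 3)/(p − 1) = 0.75, i.e. (s − 3) = 0.25·(p − 1).
Rewrite the budget in excess-of-subsistence terms: 5·(p − 1) + (20/3)·(s − 3) = 235/3 − 5·1 − (20/3)·3 = 160/3.
Substituting, (20/3)·(p − 1) = 160/3, so p − 1 = 8 and p* = 9.
Then s − 3 = 0.25·8 = 2, so s* = 5.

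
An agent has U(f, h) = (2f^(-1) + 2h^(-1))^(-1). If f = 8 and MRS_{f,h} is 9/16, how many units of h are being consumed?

h = 6

For CES with ρ = -1, MRS = (h/f)^2.
Setting (h/8)^2 = 9/16 gives h/8 = 0.75 and h = 6.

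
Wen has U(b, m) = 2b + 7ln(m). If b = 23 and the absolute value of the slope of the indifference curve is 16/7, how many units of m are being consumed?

MU_b = 2, MU_m = 7/m.
MRS = 2 ÷ (7/m).
MRS depends only on m: (2/7)·m = 16/7 ⇒ m = (16/7)/(2/7) = 8.

m = 8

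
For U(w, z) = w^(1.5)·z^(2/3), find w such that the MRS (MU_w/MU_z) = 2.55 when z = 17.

w = 15

MU_w = 1.5·√w·z^(2/3) and MU_z = 2/3·w^(1.5)·z^(-1/3).
MRS = MU_w/MU_z = (2.25)·z/w.
Substitute z = 17: MRS = 38.25/w. Setting 38.25/w = 2.55 gives w = 38.25/2.55 = 15.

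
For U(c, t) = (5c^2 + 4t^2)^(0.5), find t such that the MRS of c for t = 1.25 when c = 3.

t = 3

For CES with ρ = 2, MRS = (5/4)·(t/c)^(-1).
Setting (5/4)·(t/3)^(-1) = 1.25 gives (t/3)^(-1) = 1, so t/3 = 1 and t = 3.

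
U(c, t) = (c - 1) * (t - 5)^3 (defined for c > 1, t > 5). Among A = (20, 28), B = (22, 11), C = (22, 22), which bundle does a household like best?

Bundle A

Evaluate utility at each bundle:
U(A) = 231173.
U(B) = 4536.
U(C) = 103173.
Highest utility is A, so A ≻ C ≻ B.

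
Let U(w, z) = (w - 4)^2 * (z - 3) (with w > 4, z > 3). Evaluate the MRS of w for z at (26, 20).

MRS = 17/11

MU_w = 2·(w−4)·(z−3), MU_z = (w−4)^2.
MRS = (2/1)·(z−3)/(w−4).
At (26, 20): MRS = 17/11.
So at (26, 20) the consumer would give up 17/11 units of z for one more unit of w.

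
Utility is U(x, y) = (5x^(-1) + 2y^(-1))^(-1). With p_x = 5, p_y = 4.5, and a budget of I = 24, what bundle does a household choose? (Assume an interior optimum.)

x* = 3, y* = 2

For CES with ρ = -1, MRS = (5/2)·(y/x)^2.
Tangency: set MRS = p_x/p_y = 5/4.5 = 10/9.
So (y/x)^2 = 4/9; taking the square root, y/x = 2/3, i.e. y = (2/3)·x.
Substitute into the budget 5·x + 4.5·y = 24: 8·x = 24, so x* = 3 and y* = (2/3)·3 = 2.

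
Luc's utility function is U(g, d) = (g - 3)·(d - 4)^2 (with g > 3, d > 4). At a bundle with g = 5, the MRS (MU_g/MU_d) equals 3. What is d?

MU_g = (d−4)^2, MU_d = 2·(g−3)·(d−4).
MRS = (1/2)·(d−4)/(g−3).
Substitute g = 5: MRS = (d − 4)/4. Setting this equal to 3 gives d − 4 = 3·4 = 12, so d = 16.

d = 16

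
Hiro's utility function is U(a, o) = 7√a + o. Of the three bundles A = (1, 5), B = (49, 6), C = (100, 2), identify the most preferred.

Evaluate utility at each bundle:
U(A) = 12.000.
U(B) = 55.000.
U(C) = 72.000.
Highest utility is C, so C ≻ B ≻ A.

Bundle C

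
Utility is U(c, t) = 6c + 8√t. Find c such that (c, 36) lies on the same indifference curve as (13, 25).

U(13, 25) = 118.
Set U(c, 36) = 118 and solve.
With t = 36: √36 = 6, so 6c = 118 − 8·6 = 70 and c = 35/3.
Check: U(35/3, 36) = 118.

c = 35/3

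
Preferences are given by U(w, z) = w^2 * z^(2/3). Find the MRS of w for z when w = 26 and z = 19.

MU_w = 2·w·z^(2/3) and MU_z = 2/3·w^2·z^(-1/3).
MRS = MU_w/MU_z = (3)·z/w.
At (26, 19): MRS = 57/26.
The indifference curve has slope −57/26 at this bundle.

MRS = 57/26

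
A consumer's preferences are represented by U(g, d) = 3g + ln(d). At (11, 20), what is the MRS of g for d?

MRS = 60

MU_g = 3, MU_d = 1/d.
MRS = 3 ÷ (1/d).
At (11, 20): MRS = 60.
So at (11, 20) the consumer would give up 60 units of d for one more unit of g.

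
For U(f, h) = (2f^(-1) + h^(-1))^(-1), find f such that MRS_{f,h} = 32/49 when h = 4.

For CES with ρ = -1, MRS = (2/1)·(h/f)^2.
Setting (2/1)·(4/f)^2 = 32/49 gives (4/f)^2 = 16/49, so 4/f = 4/7 and f = 7.

f = 7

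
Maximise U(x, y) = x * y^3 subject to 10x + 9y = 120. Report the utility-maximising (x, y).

x* = 3, y* = 10

MU_x = y^3 and MU_y = 3·x·y^2.
MRS = MU_x/MU_y = (1/3)·y/x.
Tangency: set MRS = p_x/p_y = 10/9.
So (1/3)·y/x = 10/9, i.e. y = (10/3)·x.
Substitute into the budget 10·x + 9·y = 120: 40·x = 120, so x* = 3.
Then y* = (10/3)·3 = 10.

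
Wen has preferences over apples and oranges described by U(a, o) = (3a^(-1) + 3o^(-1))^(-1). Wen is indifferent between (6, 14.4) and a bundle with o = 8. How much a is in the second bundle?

a = 9

U depends on (a, o) only through S = 3a^(-1) + 3o^(-1), so equal utility means equal S. At (6, 14.4): S = 17/24.
With o = 8: 3·8^(-1) = 0.375, so 3a^(-1) = 17/24 − 0.375 = 1/3, i.e. a^(-1) = 1/9.
Hence a = 1/(1/9) = 9.
Check: U(9, 8) = 1.4118.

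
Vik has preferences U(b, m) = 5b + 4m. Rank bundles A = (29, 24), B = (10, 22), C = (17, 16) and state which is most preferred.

Evaluate utility at each bundle:
U(A) = 241.
U(B) = 138.
U(C) = 149.
Highest utility is A, so A ≻ C ≻ B.

Bundle A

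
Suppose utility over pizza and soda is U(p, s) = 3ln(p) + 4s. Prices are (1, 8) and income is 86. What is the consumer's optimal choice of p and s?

MU_p = 3/p, MU_s = 4.
MRS = 3/p ÷ 4.
Tangency: set MRS = p_p/p_s = 1/8 = 0.125.
MRS depends only on p: 0.75/p = 0.125 ⇒ p* = 0.75/0.125 = 6.
From the budget, 8·s = 86 − 1·6 = 80, so s* = 10.

p* = 6, s* = 10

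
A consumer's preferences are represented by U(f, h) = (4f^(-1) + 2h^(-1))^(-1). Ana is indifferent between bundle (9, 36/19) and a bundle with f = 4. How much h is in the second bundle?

U depends on (f, h) only through S = 4f^(-1) + 2h^(-1), so equal utility means equal S. At (9, 36/19): S = 1.5.
With f = 4: 4·4^(-1) = 1, so 2h^(-1) = 1.5 − 1 = 0.5, i.e. h^(-1) = 0.25.
Hence h = 1/0.25 = 4.
Check: U(4, 4) = 0.6667.

h = 4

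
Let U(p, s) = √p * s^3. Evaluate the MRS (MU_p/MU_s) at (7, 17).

MU_p = 0.5·p^(-0.5)·s^3 and MU_s = 3·√p·s^2.
MRS = MU_p/MU_s = (1/6)·s/p.
At (7, 17): MRS = 17/42.
That is, one extra unit of p is worth 17/42 units of s at the margin.

MRS = 17/42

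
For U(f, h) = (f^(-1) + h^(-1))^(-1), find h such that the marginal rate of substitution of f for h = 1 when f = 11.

h = 11

For CES with ρ = -1, MRS = (h/f)^2.
Setting (h/11)^2 = 1 gives h/11 = 1 and h = 11.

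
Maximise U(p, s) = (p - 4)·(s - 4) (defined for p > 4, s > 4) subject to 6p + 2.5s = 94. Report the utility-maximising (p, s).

p* = 9, s* = 16

MU_p = (s−4), MU_s = (p−4).
MRS = (s−4)/(p−4).
Tangency: set MRS = p_p/p_s = 6/2.5 = 2.4.
So (s − 4)/(p − 4) = 2.4, i.e. (s − 4) = 2.4·(p − 4).
Rewrite the budget in excess-of-subsistence terms: 6·(p − 4) + 2.5·(s − 4) = 94 − 6·4 − 2.5·4 = 60.
Substituting, 12·(p − 4) = 60, so p − 4 = 5 and p* = 9.
Then s − 4 = 2.4·5 = 12, so s* = 16.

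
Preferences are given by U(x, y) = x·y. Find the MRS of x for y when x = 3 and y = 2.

MRS = 2/3

MU_x = y and MU_y = x.
MRS = MU_x/MU_y = y/x.
At (3, 2): MRS = 2/3.
That is, one extra unit of x is worth 2/3 units of y at the margin.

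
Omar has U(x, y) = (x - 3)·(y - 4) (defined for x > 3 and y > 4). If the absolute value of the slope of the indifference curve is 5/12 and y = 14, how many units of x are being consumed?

MU_x = (y−4), MU_y = (x−3).
MRS = (y−4)/(x−3).
Substitute y = 14: MRS = 10/(x − 3). Setting this equal to 5/12 gives x − 3 = 10/(5/12) = 24, so x = 27.

x = 27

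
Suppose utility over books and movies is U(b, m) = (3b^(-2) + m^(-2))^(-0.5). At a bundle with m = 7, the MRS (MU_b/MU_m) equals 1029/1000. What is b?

For CES with ρ = -2, MRS = (3/1)·(m/b)^3.
Setting (3/1)·(7/b)^3 = 1029/1000 gives (7/b)^3 = 343/1000, so 7/b = 0.7 and b = 10.

b = 10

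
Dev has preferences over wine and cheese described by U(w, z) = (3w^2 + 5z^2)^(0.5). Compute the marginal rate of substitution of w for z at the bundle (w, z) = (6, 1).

For CES with ρ = 2, MRS = (3/5)·(z/w)^(-1).
At (6, 1): MRS = 3.6.
So at (6, 1) the consumer would give up 3.6 units of z for one more unit of w.

MRS = 3.6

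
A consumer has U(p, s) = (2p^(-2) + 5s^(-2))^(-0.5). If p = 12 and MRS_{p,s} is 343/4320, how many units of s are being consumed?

For CES with ρ = -2, MRS = (2/5)·(s/p)^3.
Setting (2/5)·(s/12)^3 = 343/4320 gives (s/12)^3 = 343/1728, so s/12 = 7/12 and s = 7.

s = 7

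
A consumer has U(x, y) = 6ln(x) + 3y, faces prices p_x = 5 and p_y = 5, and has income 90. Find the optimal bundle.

MU_x = 6/x, MU_y = 3.
MRS = 6/x ÷ 3.
Tangency: set MRS = p_x/p_y = 5/5 = 1.
MRS depends only on x: 2/x = 1 ⇒ x* = 2/1 = 2.
From the budget, 5·y = 90 − 5·2 = 80, so y* = 16.

x* = 2, y* = 16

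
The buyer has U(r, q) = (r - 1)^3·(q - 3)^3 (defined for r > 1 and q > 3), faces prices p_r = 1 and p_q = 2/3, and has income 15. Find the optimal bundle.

MU_r = 3·(r−1)^2·(q−3)^3, MU_q = 3·(r−1)^3·(q−3)^2.
MRS = (q−3)/(r−1).
Tangency: set MRS = p_r/p_q = 1/(2/3) = 1.5.
So (q − 3)/(r − 1) = 1.5, i.e. (q − 3) = 1.5·(r − 1).
Rewrite the budget in excess-of-subsistence terms: 1·(r − 1) + (2/3)·(q − 3) = 15 − 1·1 − (2/3)·3 = 12.
Substituting, 2·(r − 1) = 12, so r − 1 = 6 and r* = 7.
Then q − 3 = 1.5·6 = 9, so q* = 12.

r* = 7, q* = 12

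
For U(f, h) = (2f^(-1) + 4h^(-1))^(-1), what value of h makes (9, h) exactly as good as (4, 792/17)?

h = 11

U depends on (f, h) only through S = 2f^(-1) + 4h^(-1), so equal utility means equal S. At (4, 792/17): S = 58/99.
With f = 9: 2·9^(-1) = 2/9, so 4h^(-1) = 58/99 − 2/9 = 4/11, i.e. h^(-1) = 1/11.
Hence h = 1/(1/11) = 11.
Check: U(9, 11) = 1.7069.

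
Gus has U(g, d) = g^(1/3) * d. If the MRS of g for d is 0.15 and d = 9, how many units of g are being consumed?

MU_g = 1/3·g^(-2/3)·d and MU_d = g^(1/3).
MRS = MU_g/MU_d = (1/3)·d/g.
Substitute d = 9: MRS = 3/g. Setting 3/g = 0.15 gives g = 3/0.15 = 20.

g = 20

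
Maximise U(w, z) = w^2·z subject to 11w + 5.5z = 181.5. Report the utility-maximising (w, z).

MU_w = 2·w·z and MU_z = w^2.
MRS = MU_w/MU_z = (2/1)·z/w.
Tangency: set MRS = p_w/p_z = 11/5.5 = 2.
So (2/1)·z/w = 2, i.e. z = w.
Substitute into the budget 11·w + 5.5·z = 181.5: 16.5·w = 181.5, so w* = 11.
Then z* = 11.

w* = 11, z* = 11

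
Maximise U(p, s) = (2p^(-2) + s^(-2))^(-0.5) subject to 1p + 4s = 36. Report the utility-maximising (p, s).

For CES with ρ = -2, MRS = (2/1)·(s/p)^3.
Tangency: set MRS = p_p/p_s = 1/4 = 0.25.
So (s/p)^3 = 0.125; taking the cube root, s/p = 0.5, i.e. s = 0.5·p.
Substitute into the budget 1·p + 4·s = 36: 3·p = 36, so p* = 12 and s* = 0.5·12 = 6.

p* = 12, s* = 6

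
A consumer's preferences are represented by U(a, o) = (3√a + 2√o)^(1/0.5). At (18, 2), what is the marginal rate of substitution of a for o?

MRS = 0.5

For CES with ρ = 0.5, MRS = (3/2)·√(o/a).
At (18, 2): MRS = 0.5.
The indifference curve has slope −0.5 at this bundle.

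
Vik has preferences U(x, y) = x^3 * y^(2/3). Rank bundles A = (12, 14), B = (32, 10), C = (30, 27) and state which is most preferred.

Evaluate utility at each bundle:
U(A) = 10037.582.
U(B) = 152095.583.
U(C) = 243000.000.
Highest utility is C, so C ≻ B ≻ A.

Bundle C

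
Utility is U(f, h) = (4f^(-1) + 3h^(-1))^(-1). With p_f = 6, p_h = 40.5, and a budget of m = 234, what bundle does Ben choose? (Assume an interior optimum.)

f* = 12, h* = 4

For CES with ρ = -1, MRS = (4/3)·(h/f)^2.
Tangency: set MRS = p_f/p_h = 6/40.5 = 4/27.
So (h/f)^2 = 1/9; taking the square root, h/f = 1/3, i.e. h = (1/3)·f.
Substitute into the budget 6·f + 40.5·h = 234: 19.5·f = 234, so f* = 12 and h* = (1/3)·12 = 4.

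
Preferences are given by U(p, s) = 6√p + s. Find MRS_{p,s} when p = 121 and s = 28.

MRS = 3/11

MU_p = 6/(2√p), MU_s = 1.
MRS = 6/(2√p) ÷ 1.
At (121, 28): MRS = 3/11.
That is, one extra unit of p is worth 3/11 units of s at the margin.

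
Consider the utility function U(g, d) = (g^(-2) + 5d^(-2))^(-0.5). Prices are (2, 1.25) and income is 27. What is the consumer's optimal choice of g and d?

g* = 6, d* = 12

For CES with ρ = -2, MRS = (1/5)·(d/g)^3.
Tangency: set MRS = p_g/p_d = 2/1.25 = 1.6.
So (d/g)^3 = 8; taking the cube root, d/g = 2, i.e. d = 2·g.
Substitute into the budget 2·g + 1.25·d = 27: 4.5·g = 27, so g* = 6 and d* = 2·6 = 12.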